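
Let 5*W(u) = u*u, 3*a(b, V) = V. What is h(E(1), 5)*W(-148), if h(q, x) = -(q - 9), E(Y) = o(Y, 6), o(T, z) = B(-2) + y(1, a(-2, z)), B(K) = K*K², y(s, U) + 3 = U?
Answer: 394272/5 ≈ 78854.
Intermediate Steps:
a(b, V) = V/3
y(s, U) = -3 + U
W(u) = u²/5 (W(u) = (u*u)/5 = u²/5)
B(K) = K³
o(T, z) = -11 + z/3 (o(T, z) = (-2)³ + (-3 + z/3) = -8 + (-3 + z/3) = -11 + z/3)
E(Y) = -9 (E(Y) = -11 + (⅓)*6 = -11 + 2 = -9)
h(q, x) = 9 - q (h(q, x) = -(-9 + q) = 9 - q)
h(E(1), 5)*W(-148) = (9 - 1*(-9))*((⅕)*(-148)²) = (9 + 9)*((⅕)*21904) = 18*(21904/5) = 394272/5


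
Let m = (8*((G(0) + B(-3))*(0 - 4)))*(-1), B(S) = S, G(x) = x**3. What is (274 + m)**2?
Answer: 31684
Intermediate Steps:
m = -96 (m = (8*((0**3 - 3)*(0 - 4)))*(-1) = (8*((0 - 3)*(-4)))*(-1) = (8*(-3*(-4)))*(-1) = (8*12)*(-1) = 96*(-1) = -96)
(274 + m)**2 = (274 - 96)**2 = 178**2 = 31684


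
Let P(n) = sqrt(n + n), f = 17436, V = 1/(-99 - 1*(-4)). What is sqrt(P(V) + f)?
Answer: sqrt(157359900 + 95*I*sqrt(190))/95 ≈ 132.05 + 0.00054941*I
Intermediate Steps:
V = -1/95 (V = 1/(-99 + 4) = 1/(-95) = -1/95 ≈ -0.010526)
P(n) = sqrt(2)*sqrt(n) (P(n) = sqrt(2*n) = sqrt(2)*sqrt(n))
sqrt(P(V) + f) = sqrt(sqrt(2)*sqrt(-1/95) + 17436) = sqrt(sqrt(2)*(I*sqrt(95)/95) + 17436) = sqrt(I*sqrt(190)/95 + 17436) = sqrt(17436 + I*sqrt(190)/95)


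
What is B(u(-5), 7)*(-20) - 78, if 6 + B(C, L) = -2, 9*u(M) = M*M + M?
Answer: 82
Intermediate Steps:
u(M) = M/9 + M²/9 (u(M) = (M*M + M)/9 = (M² + M)/9 = (M + M²)/9 = M/9 + M²/9)
B(C, L) = -8 (B(C, L) = -6 - 2 = -8)
B(u(-5), 7)*(-20) - 78 = -8*(-20) - 78 = 160 - 78 = 82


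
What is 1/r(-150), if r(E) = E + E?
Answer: -1/300 ≈ -0.0033333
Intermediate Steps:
r(E) = 2*E
1/r(-150) = 1/(2*(-150)) = 1/(-300) = -1/300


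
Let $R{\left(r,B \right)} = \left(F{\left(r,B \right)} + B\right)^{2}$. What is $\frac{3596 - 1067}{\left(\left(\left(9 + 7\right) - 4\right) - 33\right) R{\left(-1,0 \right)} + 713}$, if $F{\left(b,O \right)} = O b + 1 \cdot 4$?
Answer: $\frac{2529}{377} \approx 6.7082$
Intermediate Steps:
$F{\left(b,O \right)} = 4 + O b$ ($F{\left(b,O \right)} = O b + 4 = 4 + O b$)
$R{\left(r,B \right)} = \left(4 + B + B r\right)^{2}$ ($R{\left(r,B \right)} = \left(\left(4 + B r\right) + B\right)^{2} = \left(4 + B + B r\right)^{2}$)
$\frac{3596 - 1067}{\left(\left(\left(9 + 7\right) - 4\right) - 33\right) R{\left(-1,0 \right)} + 713} = \frac{3596 - 1067}{\left(\left(\left(9 + 7\right) - 4\right) - 33\right) \left(4 + 0 + 0 \left(-1\right)\right)^{2} + 713} = \frac{2529}{\left(\left(16 - 4\right) - 33\right) \left(4 + 0 + 0\right)^{2} + 713} = \frac{2529}{\left(12 - 33\right) 4^{2} + 713} = \frac{2529}{\left(-21\right) 16 + 713} = \frac{2529}{-336 + 713} = \frac{2529}{377}$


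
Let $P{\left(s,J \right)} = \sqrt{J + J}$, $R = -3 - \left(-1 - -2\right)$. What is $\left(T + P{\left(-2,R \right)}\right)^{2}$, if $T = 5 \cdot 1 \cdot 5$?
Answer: $617 + 100 i \sqrt{2} \approx 617.0 + 141.42 i$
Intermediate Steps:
$R = -4$ ($R = -3 - \left(-1 + 2\right) = -3 - 1 = -4$)
$P{\left(s,J \right)} = \sqrt{2} \sqrt{J}$ ($P{\left(s,J \right)} = \sqrt{2 J} = \sqrt{2} \sqrt{J}$)
$T = 25$ ($T = 5 \cdot 5 = 25$)
$\left(T + P{\left(-2,R \right)}\right)^{2} = \left(25 + \sqrt{2} \sqrt{-4}\right)^{2} = \left(25 + \sqrt{2} \cdot 2 i\right)^{2} = \left(25 + 2 i \sqrt{2}\right)^{2}$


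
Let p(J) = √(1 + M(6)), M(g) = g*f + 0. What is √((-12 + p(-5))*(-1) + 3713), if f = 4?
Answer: 2*√930 ≈ 60.992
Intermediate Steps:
M(g) = 4*g (M(g) = g*4 + 0 = 4*g + 0 = 4*g)
p(J) = 5 (p(J) = √(1 + 4*6) = √(1 + 24) = √25 = 5)
√((-12 + p(-5))*(-1) + 3713) = √((-12 + 5)*(-1) + 3713) = √(-7*(-1) + 3713) = √(7 + 3713) = √3720 = 2*√930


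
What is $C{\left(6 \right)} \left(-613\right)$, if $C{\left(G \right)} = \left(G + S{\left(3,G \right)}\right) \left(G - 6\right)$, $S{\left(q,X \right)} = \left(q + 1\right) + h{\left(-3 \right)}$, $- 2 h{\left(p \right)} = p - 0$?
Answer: $0$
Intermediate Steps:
$h{\left(p \right)} = - \frac{p}{2}$ ($h{\left(p \right)} = - \frac{p - 0}{2} = - \frac{p + 0}{2} = - \frac{p}{2}$)
$S{\left(q,X \right)} = \frac{5}{2} + q$ ($S{\left(q,X \right)} = \left(q + 1\right) - - \frac{3}{2} = \left(1 + q\right) + \frac{3}{2} = \frac{5}{2} + q$)
$C{\left(G \right)} = \left(-6 + G\right) \left(\frac{11}{2} + G\right)$ ($C{\left(G \right)} = \left(G + \left(\frac{5}{2} + 3\right)\right) \left(G - 6\right) = \left(G + \frac{11}{2}\right) \left(-6 + G\right) = \left(\frac{11}{2} + G\right) \left(-6 + G\right) = \left(-6 + G\right) \left(\frac{11}{2} + G\right)$)
$C{\left(6 \right)} \left(-613\right) = \left(-33 + 6^{2} - 3\right) \left(-613\right) = \left(-33 + 36 - 3\right) \left(-613\right) = 0 \left(-613\right) = 0$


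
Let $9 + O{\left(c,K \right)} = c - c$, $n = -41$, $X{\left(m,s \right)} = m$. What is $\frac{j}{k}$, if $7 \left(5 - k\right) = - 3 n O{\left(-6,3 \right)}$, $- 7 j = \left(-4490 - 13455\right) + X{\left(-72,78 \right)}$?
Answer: $\frac{18017}{1142} \approx 15.777$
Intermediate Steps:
$j = \frac{18017}{7}$ ($j = - \frac{\left(-4490 - 13455\right) - 72}{7} = - \frac{-17945 - 72}{7} = \left(- \frac{1}{7}\right) \left(-18017\right) = \frac{18017}{7} \approx 2573.9$)
$O{\left(c,K \right)} = -9$ ($O{\left(c,K \right)} = -9 + \left(c - c\right) = -9 + 0 = -9$)
$k = \frac{1142}{7}$ ($k = 5 - \frac{\left(-3\right) \left(-41\right) \left(-9\right)}{7} = 5 - \frac{123 \left(-9\right)}{7} = 5 - - \frac{1107}{7} = 5 + \frac{1107}{7} = \frac{1142}{7} \approx 163.14$)
$\frac{j}{k} = \frac{18017}{7 \cdot \frac{1142}{7}} = \frac{18017}{7} \cdot \frac{7}{1142} = \frac{18017}{1142}$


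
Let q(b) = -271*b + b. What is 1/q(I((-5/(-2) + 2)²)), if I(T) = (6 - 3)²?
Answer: -1/2430 ≈ -0.00041152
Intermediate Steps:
I(T) = 9 (I(T) = 3² = 9)
q(b) = -270*b
1/q(I((-5/(-2) + 2)²)) = 1/(-270*9) = 1/(-2430) = -1/2430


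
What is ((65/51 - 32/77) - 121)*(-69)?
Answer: 10851262/1309 ≈ 8289.7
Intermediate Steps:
((65/51 - 32/77) - 121)*(-69) = (3373/3927 - 121)*(-69) = -471794/3927*(-69) = 10851262/1309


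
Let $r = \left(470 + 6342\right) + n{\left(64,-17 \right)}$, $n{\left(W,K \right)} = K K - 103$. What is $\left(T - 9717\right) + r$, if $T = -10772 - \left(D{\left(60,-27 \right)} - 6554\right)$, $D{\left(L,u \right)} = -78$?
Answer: $-6859$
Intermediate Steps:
$n{\left(W,K \right)} = -103 + K^{2}$ ($n{\left(W,K \right)} = K^{2} - 103 = -103 + K^{2}$)
$T = -4140$ ($T = -10772 - \left(-78 - 6554\right) = -10772 - -6632 = -10772 + 6632 = -4140$)
$r = 6998$ ($r = \left(470 + 6342\right) - \left(103 - \left(-17\right)^{2}\right) = 6812 + \left(-103 + 289\right) = 6812 + 186 = 6998$)
$\left(T - 9717\right) + r = \left(-4140 - 9717\right) + 6998 = -13857 + 6998 = -6859$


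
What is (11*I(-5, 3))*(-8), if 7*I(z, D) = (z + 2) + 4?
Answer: -88/7 ≈ -12.571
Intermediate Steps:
I(z, D) = 6/7 + z/7 (I(z, D) = ((z + 2) + 4)/7 = ((2 + z) + 4)/7 = (6 + z)/7 = 6/7 + z/7)
(11*I(-5, 3))*(-8) = (11*(6/7 + (⅐)*(-5)))*(-8) = (11*(6/7 - 5/7))*(-8) = (11*(⅐))*(-8) = (11/7)*(-8) = -88/7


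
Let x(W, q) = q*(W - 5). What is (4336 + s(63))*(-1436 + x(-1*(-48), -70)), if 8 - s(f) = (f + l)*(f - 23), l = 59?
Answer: 2383056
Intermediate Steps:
s(f) = 8 - (-23 + f)*(59 + f) (s(f) = 8 - (f + 59)*(f - 23) = 8 - (59 + f)*(-23 + f) = 8 - (-23 + f)*(59 + f))
x(W, q) = q*(-5 + W)
(4336 + s(63))*(-1436 + x(-1*(-48), -70)) = (4336 + (1365 - 1*63² - 36*63))*(-1436 - 70*(-5 - 1*(-48))) = (4336 + (1365 - 1*3969 - 2268))*(-1436 - 70*(-5 + 48)) = (4336 + (1365 - 3969 - 2268))*(-1436 - 70*43) = (4336 - 4872)*(-1436 - 3010) = -536*(-4446) = 2383056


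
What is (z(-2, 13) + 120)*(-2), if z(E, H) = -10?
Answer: -220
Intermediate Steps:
(z(-2, 13) + 120)*(-2) = (-10 + 120)*(-2) = 110*(-2) = -220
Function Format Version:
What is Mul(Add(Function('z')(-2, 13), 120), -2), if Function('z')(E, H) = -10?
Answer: -220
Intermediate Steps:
Mul(Add(Function('z')(-2, 13), 120), -2) = Mul(Add(-10, 120), -2) = Mul(110, -2) = -220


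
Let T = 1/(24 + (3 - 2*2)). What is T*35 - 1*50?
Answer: -1115/23 ≈ -48.478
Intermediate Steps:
T = 1/23 (T = 1/(24 + (3 - 4)) = 1/(24 - 1) = 1/23 ≈ 0.043478)
T*35 - 1*50 = (1/23)*35 - 1*50 = 35/23 - 50 = -1115/23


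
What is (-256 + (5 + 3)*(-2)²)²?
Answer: 50176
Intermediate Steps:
(-256 + (5 + 3)*(-2)²)² = (-256 + 8*4)² = (-256 + 32)² = (-224)² = 50176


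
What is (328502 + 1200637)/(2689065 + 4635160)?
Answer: 1529139/7324225 ≈ 0.20878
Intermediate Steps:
(328502 + 1200637)/(2689065 + 4635160) = 1529139/7324225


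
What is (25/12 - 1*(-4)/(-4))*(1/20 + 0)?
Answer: 13/240 ≈ 0.054167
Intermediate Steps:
(25/12 - 1*(-4)/(-4))*(1/20 + 0) = (25*(1/12) + 4*(-¼))*(1/20 + 0) = (25/12 - 1)*(1/20) = (13/12)*(1/20) = 13/240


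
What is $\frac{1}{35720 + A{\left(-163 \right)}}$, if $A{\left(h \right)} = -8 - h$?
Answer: $\frac{1}{35875} \approx 2.7875 \cdot 10^{-5}$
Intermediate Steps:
$\frac{1}{35720 + A{\left(-163 \right)}} = \frac{1}{35720 - -155} = \frac{1}{35720 + \left(-8 + 163\right)} = \frac{1}{35720 + 155} = \frac{1}{35875}$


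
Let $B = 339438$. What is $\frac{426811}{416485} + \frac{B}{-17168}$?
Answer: $- \frac{1811396543}{96624520} \approx -18.747$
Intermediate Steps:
$\frac{426811}{416485} + \frac{B}{-17168} = \frac{426811}{416485} + \frac{339438}{-17168} = 426811 \cdot \frac{1}{416485} + 339438 \left(- \frac{1}{17168}\right) = \frac{426811}{416485} - \frac{4587}{232} = - \frac{1811396543}{96624520}$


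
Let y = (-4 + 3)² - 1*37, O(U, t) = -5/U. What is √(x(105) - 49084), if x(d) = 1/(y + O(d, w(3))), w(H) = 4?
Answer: I*√28127553013/757 ≈ 221.55*I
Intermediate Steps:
y = -36 (y = (-1)² - 37 = 1 - 37 = -36)
x(d) = 1/(-36 - 5/d)
√(x(105) - 49084) = √(-1*105/(5 + 36*105) - 49084) = √(-1*105/(5 + 3780) - 49084) = √(-1*105/3785 - 49084) = √(-1*105*1/3785 - 49084) = √(-21/757 - 49084) = √(-37156609/757) = I*√28127553013/757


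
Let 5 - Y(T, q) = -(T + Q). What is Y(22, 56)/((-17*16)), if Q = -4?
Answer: -23/272 ≈ -0.084559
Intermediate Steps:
Y(T, q) = 1 + T (Y(T, q) = 5 - (-1)*(T - 4) = 5 - (-1)*(-4 + T) = 5 - (4 - T) = 5 + (-4 + T) = 1 + T)
Y(22, 56)/((-17*16)) = (1 + 22)/((-17*16)) = 23/(-272) = 23*(-1/272) = -23/272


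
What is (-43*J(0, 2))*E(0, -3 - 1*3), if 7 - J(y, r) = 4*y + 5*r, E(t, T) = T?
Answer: -774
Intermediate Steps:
J(y, r) = 7 - 5*r - 4*y (J(y, r) = 7 - (4*y + 5*r) = 7 + (-5*r - 4*y) = 7 - 5*r - 4*y)
(-43*J(0, 2))*E(0, -3 - 1*3) = (-43*(7 - 5*2 - 4*0))*(-3 - 1*3) = (-43*(7 - 10 + 0))*(-3 - 3) = -43*(-3)*(-6) = 129*(-6) = -774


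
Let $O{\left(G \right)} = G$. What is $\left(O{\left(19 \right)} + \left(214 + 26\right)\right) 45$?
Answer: $11655$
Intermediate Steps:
$\left(O{\left(19 \right)} + \left(214 + 26\right)\right) 45 = \left(19 + \left(214 + 26\right)\right) 45 = \left(19 + 240\right) 45 = 259 \cdot 45 = 11655$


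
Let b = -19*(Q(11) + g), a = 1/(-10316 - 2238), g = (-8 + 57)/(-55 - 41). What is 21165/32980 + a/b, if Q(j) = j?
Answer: 29904381033/46597962308 ≈ 0.64175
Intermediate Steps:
g = -49/96 (g = 49/(-96) = 49*(-1/96) = -49/96 ≈ -0.51042)
a = -1/12554 (a = 1/(-12554) = -1/12554 ≈ -7.9656e-5)
b = -19133/96 (b = -19*(11 - 49/96) = -19*1007/96 = -19133/96 ≈ -199.30)
21165/32980 + a/b = 21165/32980 - 1/(12554*(-19133/96)) = 21165*(1/32980) - 1/12554*(-96/19133) = 249/388 + 48/120097841 = 29904381033/46597962308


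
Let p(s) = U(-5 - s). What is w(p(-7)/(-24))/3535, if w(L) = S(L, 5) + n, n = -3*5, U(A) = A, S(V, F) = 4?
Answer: -11/3535 ≈ -0.0031117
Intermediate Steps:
p(s) = -5 - s
n = -15
w(L) = -11 (w(L) = 4 - 15 = -11)
w(p(-7)/(-24))/3535 = -11/3535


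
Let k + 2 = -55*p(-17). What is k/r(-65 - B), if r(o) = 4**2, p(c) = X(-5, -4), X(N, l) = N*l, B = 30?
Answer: -551/8 ≈ -68.875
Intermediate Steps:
p(c) = 20 (p(c) = -5*(-4) = 20)
r(o) = 16
k = -1102 (k = -2 - 55*20 = -2 - 1100 = -1102)
k/r(-65 - B) = -1102/16 = -1102*1/16 = -551/8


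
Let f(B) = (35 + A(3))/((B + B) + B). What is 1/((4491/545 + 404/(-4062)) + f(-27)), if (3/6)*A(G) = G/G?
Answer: 29886165/229648832 ≈ 0.13014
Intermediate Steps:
A(G) = 2 (A(G) = 2*(G/G) = 2*1 = 2)
f(B) = 37/(3*B) (f(B) = (35 + 2)/((B + B) + B) = 37/(2*B + B) = 37/((3*B)) = 37*(1/(3*B)) = 37/(3*B))
1/((4491/545 + 404/(-4062)) + f(-27)) = 1/((4491/545 + 404/(-4062)) + (37/3)/(-27)) = 1/((4491*(1/545) + 404*(-1/4062)) + (37/3)*(-1/27)) = 1/((4491/545 - 202/2031) - 37/81) = 1/(9011131/1106895 - 37/81) = 1/(229648832/29886165) = 29886165/229648832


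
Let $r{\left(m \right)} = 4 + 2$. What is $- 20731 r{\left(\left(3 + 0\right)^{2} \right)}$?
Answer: $-124386$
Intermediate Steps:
$r{\left(m \right)} = 6$
$- 20731 r{\left(\left(3 + 0\right)^{2} \right)} = \left(-20731\right) 6 = -124386$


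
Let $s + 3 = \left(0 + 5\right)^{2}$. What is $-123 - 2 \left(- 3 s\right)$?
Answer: $9$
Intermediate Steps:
$s = 22$ ($s = -3 + \left(0 + 5\right)^{2} = -3 + 5^{2} = -3 + 25 = 22$)
$-123 - 2 \left(- 3 s\right) = -123 - 2 \left(\left(-3\right) 22\right) = -123 - -132 = -123 + 132 = 9$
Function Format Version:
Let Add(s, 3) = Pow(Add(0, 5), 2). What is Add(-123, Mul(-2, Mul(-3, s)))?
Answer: 9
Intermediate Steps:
s = 22 (s = Add(-3, Pow(Add(0, 5), 2)) = Add(-3, Pow(5, 2)) = Add(-3, 25) = 22)
Add(-123, Mul(-2, Mul(-3, s))) = Add(-123, Mul(-2, Mul(-3, 22))) = Add(-123, Mul(-2, -66)) = Add(-123, 132) = 9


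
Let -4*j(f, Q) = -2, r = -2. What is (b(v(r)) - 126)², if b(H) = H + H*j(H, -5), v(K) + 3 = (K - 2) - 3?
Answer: 19881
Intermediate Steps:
j(f, Q) = ½ (j(f, Q) = -¼*(-2) = ½)
v(K) = -8 + K (v(K) = -3 + ((K - 2) - 3) = -3 + ((-2 + K) - 3) = -3 + (-5 + K) = -8 + K)
b(H) = 3*H/2 (b(H) = H + H*(½) = H + H/2 = 3*H/2)
(b(v(r)) - 126)² = (3*(-8 - 2)/2 - 126)² = ((3/2)*(-10) - 126)² = (-15 - 126)² = (-141)² = 19881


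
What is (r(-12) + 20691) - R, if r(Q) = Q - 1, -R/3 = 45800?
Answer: 158078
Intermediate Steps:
R = -137400 (R = -3*45800 = -137400)
r(Q) = -1 + Q
(r(-12) + 20691) - R = ((-1 - 12) + 20691) - 1*(-137400) = (-13 + 20691) + 137400 = 20678 + 137400 = 158078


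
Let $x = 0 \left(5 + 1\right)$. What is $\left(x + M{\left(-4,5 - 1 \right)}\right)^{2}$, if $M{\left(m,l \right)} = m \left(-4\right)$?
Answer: $256$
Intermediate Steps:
$x = 0$ ($x = 0 \cdot 6 = 0$)
$M{\left(m,l \right)} = - 4 m$
$\left(x + M{\left(-4,5 - 1 \right)}\right)^{2} = \left(0 - -16\right)^{2} = \left(0 + 16\right)^{2} = 16^{2} = 256$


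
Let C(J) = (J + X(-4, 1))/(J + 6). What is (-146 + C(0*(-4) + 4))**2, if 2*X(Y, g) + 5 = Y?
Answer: 8532241/400 ≈ 21331.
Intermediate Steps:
X(Y, g) = -5/2 + Y/2
C(J) = (-9/2 + J)/(6 + J) (C(J) = (J + (-5/2 + (1/2)*(-4)))/(J + 6) = (J + (-5/2 - 2))/(6 + J) = (J - 9/2)/(6 + J) = (-9/2 + J)/(6 + J))
(-146 + C(0*(-4) + 4))**2 = (-146 + (-9/2 + (0*(-4) + 4))/(6 + (0*(-4) + 4)))**2 = (-146 + (-9/2 + (0 + 4))/(6 + (0 + 4)))**2 = (-146 + (-9/2 + 4)/(6 + 4))**2 = (-146 - 1/2/10)**2 = (-146 + (1/10)*(-1/2))**2 = (-146 - 1/20)**2 = (-2921/20)**2 = 8532241/400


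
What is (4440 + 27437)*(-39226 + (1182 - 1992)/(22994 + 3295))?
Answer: -28759388236/23 ≈ -1.2504e+9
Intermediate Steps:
(4440 + 27437)*(-39226 + (1182 - 1992)/(22994 + 3295)) = 31877*(-39226 - 810/26289) = 31877*(-39226 - 810*1/26289) = 31877*(-39226 - 90/2921) = 31877*(-114579236/2921) = -28759388236/23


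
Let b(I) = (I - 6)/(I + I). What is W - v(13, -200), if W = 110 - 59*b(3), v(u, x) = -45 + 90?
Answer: 189/2 ≈ 94.500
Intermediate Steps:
b(I) = (-6 + I)/(2*I) (b(I) = (-6 + I)/((2*I)) = (-6 + I)*(1/(2*I)) = (-6 + I)/(2*I))
v(u, x) = 45
W = 279/2 (W = 110 - 59*(-6 + 3)/(2*3) = 110 - 59*(-3)/(2*3) = 110 - 59*(-1/2) = 110 + 59/2 = 279/2 ≈ 139.50)
W - v(13, -200) = 279/2 - 1*45 = 279/2 - 45 = 189/2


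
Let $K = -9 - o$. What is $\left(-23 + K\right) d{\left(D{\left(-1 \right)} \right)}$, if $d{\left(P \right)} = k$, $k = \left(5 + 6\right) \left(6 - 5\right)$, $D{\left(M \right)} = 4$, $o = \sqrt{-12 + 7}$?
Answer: $-352 - 11 i \sqrt{5} \approx -352.0 - 24.597 i$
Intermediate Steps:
$o = i \sqrt{5}$ ($o = \sqrt{-5} = i \sqrt{5} \approx 2.2361 i$)
$K = -9 - i \sqrt{5} \approx -9.0 - 2.2361 i$
$k = 11$ ($k = 11 \cdot 1 = 11$)
$d{\left(P \right)} = 11$
$\left(-23 + K\right) d{\left(D{\left(-1 \right)} \right)} = \left(-23 - \left(9 + i \sqrt{5}\right)\right) 11 = \left(-32 - i \sqrt{5}\right) 11 = -352 - 11 i \sqrt{5}$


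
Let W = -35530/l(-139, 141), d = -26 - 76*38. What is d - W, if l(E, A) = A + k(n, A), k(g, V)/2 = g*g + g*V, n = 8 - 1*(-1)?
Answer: -8243144/2841 ≈ -2901.5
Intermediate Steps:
n = 9 (n = 8 + 1 = 9)
k(g, V) = 2*g² + 2*V*g (k(g, V) = 2*(g*g + g*V) = 2*(g² + V*g) = 2*g² + 2*V*g)
d = -2914 (d = -26 - 2888 = -2914)
l(E, A) = 162 + 19*A (l(E, A) = A + 2*9*(A + 9) = A + 2*9*(9 + A) = A + (162 + 18*A) = 162 + 19*A)
W = -35530/2841 (W = -35530/(162 + 19*141) = -35530/(162 + 2679) = -35530/2841 ≈ -12.506)
d - W = -2914 - 1*(-35530/2841) = -2914 + 35530/2841 = -8243144/2841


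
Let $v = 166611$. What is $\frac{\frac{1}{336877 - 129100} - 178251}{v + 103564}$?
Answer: $- \frac{37036458026}{56136150975} \approx -0.65976$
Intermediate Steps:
$\frac{\frac{1}{336877 - 129100} - 178251}{v + 103564} = \frac{\frac{1}{336877 - 129100} - 178251}{166611 + 103564} = \frac{\frac{1}{207777} - 178251}{270175} = \left(\frac{1}{207777} - 178251\right) \frac{1}{270175} = \left(- \frac{37036458026}{207777}\right) \frac{1}{270175} = - \frac{37036458026}{56136150975}$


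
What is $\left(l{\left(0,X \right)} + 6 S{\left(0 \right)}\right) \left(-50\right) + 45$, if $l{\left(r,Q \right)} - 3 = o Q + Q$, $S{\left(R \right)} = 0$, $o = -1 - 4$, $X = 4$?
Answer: $695$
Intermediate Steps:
$o = -5$ ($o = -1 - 4 = -5$)
$l{\left(r,Q \right)} = 3 - 4 Q$ ($l{\left(r,Q \right)} = 3 + \left(- 5 Q + Q\right) = 3 - 4 Q$)
$\left(l{\left(0,X \right)} + 6 S{\left(0 \right)}\right) \left(-50\right) + 45 = \left(\left(3 - 16\right) + 6 \cdot 0\right) \left(-50\right) + 45 = \left(\left(3 - 16\right) + 0\right) \left(-50\right) + 45 = \left(-13 + 0\right) \left(-50\right) + 45 = \left(-13\right) \left(-50\right) + 45 = 650 + 45 = 695$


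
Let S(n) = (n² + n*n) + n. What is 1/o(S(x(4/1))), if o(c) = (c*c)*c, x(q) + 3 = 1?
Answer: 1/216 ≈ 0.0046296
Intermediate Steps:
x(q) = -2 (x(q) = -3 + 1 = -2)
S(n) = n + 2*n² (S(n) = (n² + n²) + n = 2*n² + n = n + 2*n²)
o(c) = c³ (o(c) = c²*c = c³)
1/o(S(x(4/1))) = 1/((-2*(1 + 2*(-2)))³) = 1/((-2*(1 - 4))³) = 1/((-2*(-3))³) = 1/(6³) = 1/216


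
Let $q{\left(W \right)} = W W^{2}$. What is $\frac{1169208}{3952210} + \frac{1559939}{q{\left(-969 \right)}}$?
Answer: $\frac{528821222136641}{1797965475570945} \approx 0.29412$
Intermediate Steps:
$q{\left(W \right)} = W^{3}$
$\frac{1169208}{3952210} + \frac{1559939}{q{\left(-969 \right)}} = \frac{1169208}{3952210} + \frac{1559939}{\left(-969\right)^{3}} = 1169208 \cdot \frac{1}{3952210} + \frac{1559939}{-909853209} = \frac{584604}{1976105} + 1559939 \left(- \frac{1}{909853209}\right) = \frac{584604}{1976105} - \frac{1559939}{909853209} = \frac{528821222136641}{1797965475570945}$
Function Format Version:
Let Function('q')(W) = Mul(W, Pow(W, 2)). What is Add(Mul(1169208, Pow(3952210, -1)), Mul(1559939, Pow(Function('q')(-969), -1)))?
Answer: Rational(528821222136641, 1797965475570945) ≈ 0.29412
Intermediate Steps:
Function('q')(W) = Pow(W, 3)
Add(Mul(1169208, Pow(3952210, -1)), Mul(1559939, Pow(Function('q')(-969), -1))) = Add(Mul(1169208, Pow(3952210, -1)), Mul(1559939, Pow(Pow(-969, 3), -1))) = Add(Mul(1169208, Rational(1, 3952210)), Mul(1559939, Pow(-909853209, -1))) = Add(Rational(584604, 1976105), Mul(1559939, Rational(-1, 909853209))) = Add(Rational(584604, 1976105), Rational(-1559939, 909853209)) = Rational(528821222136641, 1797965475570945)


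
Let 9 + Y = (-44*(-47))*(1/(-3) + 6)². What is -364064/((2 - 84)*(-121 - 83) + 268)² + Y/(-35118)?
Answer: -10795739106319/5706183664062 ≈ -1.8919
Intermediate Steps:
Y = 597571/9 (Y = -9 + (-44*(-47))*(1/(-3) + 6)² = -9 + 2068*(-⅓ + 6)² = -9 + 2068*(17/3)² = -9 + 2068*(289/9) = -9 + 597652/9 = 597571/9 ≈ 66397.)
-364064/((2 - 84)*(-121 - 83) + 268)² + Y/(-35118) = -364064/((2 - 84)*(-121 - 83) + 268)² + (597571/9)/(-35118) = -364064/(-82*(-204) + 268)² + (597571/9)*(-1/35118) = -364064/(16728 + 268)² - 597571/316062 = -364064/(16996²) - 597571/316062 = -364064/288864016 - 597571/316062 = -364064*1/288864016 - 597571/316062 = -22754/18054001 - 597571/316062 = -10795739106319/5706183664062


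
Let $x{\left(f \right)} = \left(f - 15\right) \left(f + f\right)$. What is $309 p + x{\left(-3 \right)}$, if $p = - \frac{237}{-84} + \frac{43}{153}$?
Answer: $\frac{1523197}{1428} \approx 1066.7$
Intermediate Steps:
$p = \frac{13291}{4284}$ ($p = \left(-237\right) \left(- \frac{1}{84}\right) + 43 \cdot \frac{1}{153} = \frac{79}{28} + \frac{43}{153} = \frac{13291}{4284} \approx 3.1025$)
$x{\left(f \right)} = 2 f \left(-15 + f\right)$ ($x{\left(f \right)} = \left(-15 + f\right) 2 f = 2 f \left(-15 + f\right)$)
$309 p + x{\left(-3 \right)} = 309 \cdot \frac{13291}{4284} + 2 \left(-3\right) \left(-15 - 3\right) = \frac{1368973}{1428} + 2 \left(-3\right) \left(-18\right) = \frac{1368973}{1428} + 108 = \frac{1523197}{1428}$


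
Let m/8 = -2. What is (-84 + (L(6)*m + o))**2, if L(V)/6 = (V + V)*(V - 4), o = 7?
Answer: 5669161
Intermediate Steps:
m = -16 (m = 8*(-2) = -16)
L(V) = 12*V*(-4 + V) (L(V) = 6*((V + V)*(V - 4)) = 6*((2*V)*(-4 + V)) = 6*(2*V*(-4 + V)) = 12*V*(-4 + V))
(-84 + (L(6)*m + o))**2 = (-84 + ((12*6*(-4 + 6))*(-16) + 7))**2 = (-84 + ((12*6*2)*(-16) + 7))**2 = (-84 + (144*(-16) + 7))**2 = (-84 + (-2304 + 7))**2 = (-84 - 2297)**2 = (-2381)**2 = 5669161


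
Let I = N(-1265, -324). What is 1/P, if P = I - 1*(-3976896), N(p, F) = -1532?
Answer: 1/3975364 ≈ 2.5155e-7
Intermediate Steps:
I = -1532
P = 3975364 (P = -1532 - 1*(-3976896) = -1532 + 3976896 = 3975364)
1/P = 1/3975364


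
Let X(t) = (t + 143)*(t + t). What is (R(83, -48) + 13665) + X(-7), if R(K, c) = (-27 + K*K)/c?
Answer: 278833/24 ≈ 11618.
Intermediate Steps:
X(t) = 2*t*(143 + t) (X(t) = (143 + t)*(2*t) = 2*t*(143 + t))
R(K, c) = (-27 + K²)/c
(R(83, -48) + 13665) + X(-7) = ((-27 + 83²)/(-48) + 13665) + 2*(-7)*(143 - 7) = (-(-27 + 6889)/48 + 13665) + 2*(-7)*136 = (-1/48*6862 + 13665) - 1904 = (-3431/24 + 13665) - 1904 = 324529/24 - 1904 = 278833/24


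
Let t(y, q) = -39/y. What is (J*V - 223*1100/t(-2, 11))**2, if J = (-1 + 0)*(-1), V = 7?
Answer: 240420566929/1521 ≈ 1.5807e+8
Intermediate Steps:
J = 1 (J = -1*(-1) = 1)
(J*V - 223*1100/t(-2, 11))**2 = (1*7 - 223/(-39/(-2)/1100))**2 = (7 - 223/(-39*(-1/2)*(1/1100)))**2 = (7 - 223/((39/2)*(1/1100)))**2 = (7 - 223/39/2200)**2 = (7 - 223*2200/39)**2 = (7 - 490600/39)**2 = (-490327/39)**2 = 240420566929/1521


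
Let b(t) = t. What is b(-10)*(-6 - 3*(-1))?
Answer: 30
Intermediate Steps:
b(-10)*(-6 - 3*(-1)) = -10*(-6 - 3*(-1)) = -10*(-6 + 3) = -10*(-3) = 30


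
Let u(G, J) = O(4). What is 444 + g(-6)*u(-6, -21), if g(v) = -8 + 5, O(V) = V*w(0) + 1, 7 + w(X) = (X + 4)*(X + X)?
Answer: 525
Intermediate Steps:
w(X) = -7 + 2*X*(4 + X) (w(X) = -7 + (X + 4)*(X + X) = -7 + (4 + X)*(2*X) = -7 + 2*X*(4 + X))
O(V) = 1 - 7*V (O(V) = V*(-7 + 2*0**2 + 8*0) + 1 = V*(-7 + 2*0 + 0) + 1 = V*(-7 + 0 + 0) + 1 = V*(-7) + 1 = -7*V + 1 = 1 - 7*V)
u(G, J) = -27 (u(G, J) = 1 - 7*4 = 1 - 28 = -27)
g(v) = -3
444 + g(-6)*u(-6, -21) = 444 - 3*(-27) = 444 + 81 = 525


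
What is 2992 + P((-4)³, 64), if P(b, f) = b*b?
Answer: 7088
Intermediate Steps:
P(b, f) = b²
2992 + P((-4)³, 64) = 2992 + ((-4)³)² = 2992 + (-64)² = 2992 + 4096 = 7088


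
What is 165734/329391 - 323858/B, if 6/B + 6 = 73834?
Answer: -1312611519629230/329391 ≈ -3.9850e+9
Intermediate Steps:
B = 3/36914 (B = 6/(-6 + 73834) = 6/73828 = 6*(1/73828) = 3/36914 ≈ 8.1270e-5)
165734/329391 - 323858/B = 165734/329391 - 323858/3/36914 = 165734*(1/329391) - 323858*36914/3 = 165734/329391 - 11954894212/3 = -1312611519629230/329391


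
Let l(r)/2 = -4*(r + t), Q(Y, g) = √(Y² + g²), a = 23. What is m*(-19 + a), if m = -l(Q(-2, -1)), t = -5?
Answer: -160 + 32*√5 ≈ -88.446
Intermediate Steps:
l(r) = 40 - 8*r (l(r) = 2*(-4*(r - 5)) = 2*(-4*(-5 + r)) = 2*(20 - 4*r) = 40 - 8*r)
m = -40 + 8*√5 (m = -(40 - 8*√((-2)² + (-1)²)) = -(40 - 8*√(4 + 1)) = -(40 - 8*√5) = -40 + 8*√5 ≈ -22.111)
m*(-19 + a) = (-40 + 8*√5)*(-19 + 23) = (-40 + 8*√5)*4 = -160 + 32*√5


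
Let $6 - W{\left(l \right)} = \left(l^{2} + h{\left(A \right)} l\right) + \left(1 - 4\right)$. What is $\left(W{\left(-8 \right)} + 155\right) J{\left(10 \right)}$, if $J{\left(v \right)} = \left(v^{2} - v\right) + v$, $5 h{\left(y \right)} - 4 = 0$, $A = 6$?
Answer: $10640$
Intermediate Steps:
$h{\left(y \right)} = \frac{4}{5}$ ($h{\left(y \right)} = \frac{4}{5} + \frac{1}{5} \cdot 0 = \frac{4}{5} + 0 = \frac{4}{5}$)
$W{\left(l \right)} = 9 - l^{2} - \frac{4 l}{5}$ ($W{\left(l \right)} = 6 - \left(\left(l^{2} + \frac{4 l}{5}\right) + \left(1 - 4\right)\right) = 6 - \left(\left(l^{2} + \frac{4 l}{5}\right) - 3\right) = 6 - \left(-3 + l^{2} + \frac{4 l}{5}\right) = 9 - l^{2} - \frac{4 l}{5}$)
$J{\left(v \right)} = v^{2}$
$\left(W{\left(-8 \right)} + 155\right) J{\left(10 \right)} = \left(\left(9 - \left(-8\right)^{2} - - \frac{32}{5}\right) + 155\right) 10^{2} = \left(\left(9 - 64 + \frac{32}{5}\right) + 155\right) 100 = \left(- \frac{243}{5} + 155\right) 100 = \frac{532}{5} \cdot 100 = 10640$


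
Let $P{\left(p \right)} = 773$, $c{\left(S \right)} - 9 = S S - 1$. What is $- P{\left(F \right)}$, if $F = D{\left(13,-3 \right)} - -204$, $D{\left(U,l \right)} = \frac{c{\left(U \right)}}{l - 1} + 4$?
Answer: $-773$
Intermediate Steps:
$c{\left(S \right)} = 8 + S^{2}$ ($c{\left(S \right)} = 9 + \left(S S - 1\right) = 9 + \left(S^{2} - 1\right) = 9 + \left(-1 + S^{2}\right) = 8 + S^{2}$)
$D{\left(U,l \right)} = 4 + \frac{8 + U^{2}}{-1 + l}$ ($D{\left(U,l \right)} = \frac{8 + U^{2}}{l - 1} + 4 = \frac{8 + U^{2}}{-1 + l} + 4 = 4 + \frac{8 + U^{2}}{-1 + l}$)
$F = \frac{655}{4}$ ($F = \frac{4 + 13^{2} + 4 \left(-3\right)}{-1 - 3} - -204 = \frac{4 + 169 - 12}{-4} + 204 = \left(- \frac{1}{4}\right) 161 + 204 = - \frac{161}{4} + 204 = \frac{655}{4} \approx 163.75$)
$- P{\left(F \right)} = \left(-1\right) 773 = -773$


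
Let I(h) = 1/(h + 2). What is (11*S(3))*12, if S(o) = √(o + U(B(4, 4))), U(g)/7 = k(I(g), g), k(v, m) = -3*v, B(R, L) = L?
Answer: 66*I*√2 ≈ 93.338*I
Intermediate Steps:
I(h) = 1/(2 + h)
U(g) = -21/(2 + g) (U(g) = 7*(-3/(2 + g)) = -21/(2 + g))
S(o) = √(-7/2 + o) (S(o) = √(o - 21/(2 + 4)) = √(o - 21/6) = √(o - 21*⅙) = √(o - 7/2) = √(-7/2 + o))
(11*S(3))*12 = (11*(√(-14 + 4*3)/2))*12 = (11*(√(-14 + 12)/2))*12 = (11*(√(-2)/2))*12 = (11*((I*√2)/2))*12 = (11*(I*√2/2))*12 = (11*I*√2/2)*12 = 66*I*√2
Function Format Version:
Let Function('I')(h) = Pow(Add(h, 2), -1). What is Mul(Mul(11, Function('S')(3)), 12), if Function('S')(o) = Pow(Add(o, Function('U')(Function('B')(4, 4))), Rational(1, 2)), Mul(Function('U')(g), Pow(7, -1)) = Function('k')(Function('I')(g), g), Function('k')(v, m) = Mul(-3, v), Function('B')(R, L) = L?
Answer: Mul(66, I, Pow(2, Rational(1, 2))) ≈ Mul(93.338, I)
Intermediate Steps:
Function('I')(h) = Pow(Add(2, h), -1)
Function('U')(g) = Mul(-21, Pow(Add(2, g), -1)) (Function('U')(g) = Mul(7, Mul(-3, Pow(Add(2, g), -1))) = Mul(-21, Pow(Add(2, g), -1)))
Function('S')(o) = Pow(Add(Rational(-7, 2), o), Rational(1, 2)) (Function('S')(o) = Pow(Add(o, Mul(-21, Pow(Add(2, 4), -1))), Rational(1, 2)) = Pow(Add(o, Mul(-21, Pow(6, -1))), Rational(1, 2)) = Pow(Add(o, Mul(-21, Rational(1, 6))), Rational(1, 2)) = Pow(Add(o, Rational(-7, 2)), Rational(1, 2)) = Pow(Add(Rational(-7, 2), o), Rational(1, 2)))
Mul(Mul(11, Function('S')(3)), 12) = Mul(Mul(11, Mul(Rational(1, 2), Pow(Add(-14, Mul(4, 3)), Rational(1, 2)))), 12) = Mul(Mul(11, Mul(Rational(1, 2), Pow(Add(-14, 12), Rational(1, 2)))), 12) = Mul(Mul(11, Mul(Rational(1, 2), Pow(-2, Rational(1, 2)))), 12) = Mul(Mul(11, Mul(Rational(1, 2), Mul(I, Pow(2, Rational(1, 2))))), 12) = Mul(Mul(11, Mul(Rational(1, 2), I, Pow(2, Rational(1, 2)))), 12) = Mul(Mul(Rational(11, 2), I, Pow(2, Rational(1, 2))), 12) = Mul(66, I, Pow(2, Rational(1, 2)))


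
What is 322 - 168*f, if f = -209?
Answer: 35434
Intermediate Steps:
322 - 168*f = 322 - 168*(-209) = 322 + 35112 = 35434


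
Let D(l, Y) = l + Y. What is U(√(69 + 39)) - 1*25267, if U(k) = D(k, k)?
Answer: -25267 + 12*√3 ≈ -25246.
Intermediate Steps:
D(l, Y) = Y + l
U(k) = 2*k (U(k) = k + k = 2*k)
U(√(69 + 39)) - 1*25267 = 2*√(69 + 39) - 1*25267 = 2*√108 - 25267 = 2*(6*√3) - 25267 = 12*√3 - 25267 = -25267 + 12*√3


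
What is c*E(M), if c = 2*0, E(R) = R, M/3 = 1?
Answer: 0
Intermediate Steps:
M = 3 (M = 3*1 = 3)
c = 0
c*E(M) = 0*3 = 0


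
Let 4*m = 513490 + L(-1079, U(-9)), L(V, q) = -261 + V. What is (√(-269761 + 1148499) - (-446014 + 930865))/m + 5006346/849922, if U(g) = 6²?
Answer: 228914494353/108821888075 + 2*√878738/256075 ≈ 2.1109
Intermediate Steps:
U(g) = 36
m = 256075/2 (m = (513490 + (-261 - 1079))/4 = (513490 - 1340)/4 = (¼)*512150 = 256075/2 ≈ 1.2804e+5)
(√(-269761 + 1148499) - (-446014 + 930865))/m + 5006346/849922 = (√(-269761 + 1148499) - (-446014 + 930865))/(256075/2) + 5006346/849922 = (√878738 - 1*484851)*(2/256075) + 5006346*(1/849922) = (√878738 - 484851)*(2/256075) + 2503173/424961 = (-484851 + √878738)*(2/256075) + 2503173/424961 = (-969702/256075 + 2*√878738/256075) + 2503173/424961 = 228914494353/108821888075 + 2*√878738/256075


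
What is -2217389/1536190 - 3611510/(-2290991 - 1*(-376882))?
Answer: 1303641305499/2940435104710 ≈ 0.44335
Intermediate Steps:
-2217389/1536190 - 3611510/(-2290991 - 1*(-376882)) = -2217389*1/1536190 - 3611510/(-2290991 + 376882) = -2217389/1536190 - 3611510/(-1914109) = -2217389/1536190 - 3611510*(-1/1914109) = -2217389/1536190 + 3611510/1914109 = 1303641305499/2940435104710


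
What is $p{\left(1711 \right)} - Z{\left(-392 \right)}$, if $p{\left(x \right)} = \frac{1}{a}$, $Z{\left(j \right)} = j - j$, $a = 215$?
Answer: $\frac{1}{215} \approx 0.0046512$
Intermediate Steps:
$Z{\left(j \right)} = 0$
$p{\left(x \right)} = \frac{1}{215}$
$p{\left(1711 \right)} - Z{\left(-392 \right)} = \frac{1}{215} - 0 = \frac{1}{215} + 0 = \frac{1}{215}$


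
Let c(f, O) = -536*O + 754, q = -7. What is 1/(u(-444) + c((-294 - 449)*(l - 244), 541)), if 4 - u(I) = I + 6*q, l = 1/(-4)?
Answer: -1/288732 ≈ -3.4634e-6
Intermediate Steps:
l = -¼ ≈ -0.25000
c(f, O) = 754 - 536*O
u(I) = 46 - I (u(I) = 4 - (I + 6*(-7)) = 4 - (I - 42) = 4 - (-42 + I) = 4 + (42 - I) = 46 - I)
1/(u(-444) + c((-294 - 449)*(l - 244), 541)) = 1/((46 - 1*(-444)) + (754 - 536*541)) = 1/((46 + 444) + (754 - 289976)) = 1/(490 - 289222) = 1/(-288732) = -1/288732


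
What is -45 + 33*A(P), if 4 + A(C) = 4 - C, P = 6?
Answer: -243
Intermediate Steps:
A(C) = -C (A(C) = -4 + (4 - C) = -C)
-45 + 33*A(P) = -45 + 33*(-1*6) = -45 + 33*(-6) = -45 - 198 = -243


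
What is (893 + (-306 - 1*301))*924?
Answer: 264264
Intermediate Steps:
(893 + (-306 - 1*301))*924 = (893 + (-306 - 301))*924 = (893 - 607)*924 = 286*924 = 264264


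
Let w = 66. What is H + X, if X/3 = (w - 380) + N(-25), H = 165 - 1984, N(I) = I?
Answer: -2836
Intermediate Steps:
H = -1819
X = -1017 (X = 3*((66 - 380) - 25) = 3*(-314 - 25) = 3*(-339) = -1017)
H + X = -1819 - 1017 = -2836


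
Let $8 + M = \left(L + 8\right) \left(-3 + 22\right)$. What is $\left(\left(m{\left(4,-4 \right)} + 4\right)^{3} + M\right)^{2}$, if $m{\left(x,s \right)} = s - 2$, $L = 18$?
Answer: $228484$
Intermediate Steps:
$m{\left(x,s \right)} = -2 + s$
$M = 486$ ($M = -8 + \left(18 + 8\right) \left(-3 + 22\right) = -8 + 26 \cdot 19 = -8 + 494 = 486$)
$\left(\left(m{\left(4,-4 \right)} + 4\right)^{3} + M\right)^{2} = \left(\left(\left(-2 - 4\right) + 4\right)^{3} + 486\right)^{2} = \left(\left(-6 + 4\right)^{3} + 486\right)^{2} = \left(\left(-2\right)^{3} + 486\right)^{2} = \left(-8 + 486\right)^{2} = 478^{2} = 228484$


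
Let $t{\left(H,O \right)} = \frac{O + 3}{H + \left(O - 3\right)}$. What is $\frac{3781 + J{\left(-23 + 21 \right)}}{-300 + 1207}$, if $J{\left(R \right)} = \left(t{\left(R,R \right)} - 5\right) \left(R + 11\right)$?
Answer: $\frac{26143}{6349} \approx 4.1177$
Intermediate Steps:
$t{\left(H,O \right)} = \frac{3 + O}{-3 + H + O}$ ($t{\left(H,O \right)} = \frac{3 + O}{H + \left(-3 + O\right)} = \frac{3 + O}{-3 + H + O}$)
$J{\left(R \right)} = \left(-5 + \frac{3 + R}{-3 + 2 R}\right) \left(11 + R\right)$ ($J{\left(R \right)} = \left(\frac{3 + R}{-3 + R + R} - 5\right) \left(R + 11\right) = \left(\frac{3 + R}{-3 + 2 R} - 5\right) \left(11 + R\right) = \left(-5 + \frac{3 + R}{-3 + 2 R}\right) \left(11 + R\right)$)
$\frac{3781 + J{\left(-23 + 21 \right)}}{-300 + 1207} = \frac{3781 + \frac{9 \left(22 - \left(-23 + 21\right)^{2} - 9 \left(-23 + 21\right)\right)}{-3 + 2 \left(-23 + 21\right)}}{-300 + 1207} = \frac{3781 + \frac{9 \left(22 - \left(-2\right)^{2} - -18\right)}{-3 + 2 \left(-2\right)}}{907} = \left(3781 + \frac{9 \left(22 - 4 + 18\right)}{-3 - 4}\right) \frac{1}{907} = \left(3781 + \frac{9 \left(22 - 4 + 18\right)}{-7}\right) \frac{1}{907} = \left(3781 + 9 \left(- \frac{1}{7}\right) 36\right) \frac{1}{907} = \left(3781 - \frac{324}{7}\right) \frac{1}{907} = \frac{26143}{7} \cdot \frac{1}{907} = \frac{26143}{6349}$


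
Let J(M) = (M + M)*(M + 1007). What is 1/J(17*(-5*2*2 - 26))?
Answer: -1/351900 ≈ -2.8417e-6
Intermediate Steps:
J(M) = 2*M*(1007 + M) (J(M) = (2*M)*(1007 + M) = 2*M*(1007 + M))
1/J(17*(-5*2*2 - 26)) = 1/(2*(17*(-5*2*2 - 26))*(1007 + 17*(-5*2*2 - 26))) = 1/(2*(17*(-10*2 - 26))*(1007 + 17*(-10*2 - 26))) = 1/(2*(17*(-20 - 26))*(1007 + 17*(-20 - 26))) = 1/(2*(17*(-46))*(1007 + 17*(-46))) = 1/(2*(-782)*(1007 - 782)) = 1/(2*(-782)*225) = 1/(-351900) = -1/351900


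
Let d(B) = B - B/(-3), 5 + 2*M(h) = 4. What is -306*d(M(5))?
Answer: 204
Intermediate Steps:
M(h) = -½ (M(h) = -5/2 + (½)*4 = -5/2 + 2 = -½)
d(B) = 4*B/3 (d(B) = B - B*(-1)/3 = B - (-1)*B/3 = B + B/3 = 4*B/3)
-306*d(M(5)) = -408*(-1)/2 = -306*(-⅔) = 204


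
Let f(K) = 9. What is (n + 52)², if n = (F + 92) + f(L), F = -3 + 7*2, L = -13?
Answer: 26896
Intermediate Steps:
F = 11 (F = -3 + 14 = 11)
n = 112 (n = (11 + 92) + 9 = 103 + 9 = 112)
(n + 52)² = (112 + 52)² = 164² = 26896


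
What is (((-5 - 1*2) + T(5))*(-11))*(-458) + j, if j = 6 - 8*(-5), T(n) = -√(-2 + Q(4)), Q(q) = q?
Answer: -35220 - 5038*√2 ≈ -42345.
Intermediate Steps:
T(n) = -√2 (T(n) = -√(-2 + 4) = -√2)
j = 46 (j = 6 + 40 = 46)
(((-5 - 1*2) + T(5))*(-11))*(-458) + j = (((-5 - 1*2) - √2)*(-11))*(-458) + 46 = (((-5 - 2) - √2)*(-11))*(-458) + 46 = ((-7 - √2)*(-11))*(-458) + 46 = (77 + 11*√2)*(-458) + 46 = (-35266 - 5038*√2) + 46 = -35220 - 5038*√2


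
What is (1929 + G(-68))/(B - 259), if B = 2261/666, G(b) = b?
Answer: -1239426/170233 ≈ -7.2808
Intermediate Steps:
B = 2261/666 (B = 2261*(1/666) = 2261/666 ≈ 3.3949)
(1929 + G(-68))/(B - 259) = (1929 - 68)/(2261/666 - 259) = 1861/(-170233/666) = 1861*(-666/170233) = -1239426/170233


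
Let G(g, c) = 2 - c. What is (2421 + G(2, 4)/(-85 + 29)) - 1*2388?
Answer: 925/28 ≈ 33.036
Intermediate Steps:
(2421 + G(2, 4)/(-85 + 29)) - 1*2388 = (2421 + (2 - 1*4)/(-85 + 29)) - 1*2388 = (2421 + (2 - 4)/(-56)) - 2388 = (2421 - 1/56*(-2)) - 2388 = (2421 + 1/28) - 2388 = 67789/28 - 2388 = 925/28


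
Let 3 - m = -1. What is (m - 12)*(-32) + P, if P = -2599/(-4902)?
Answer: 1257511/4902 ≈ 256.53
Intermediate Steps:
m = 4 (m = 3 - 1*(-1) = 3 + 1 = 4)
P = 2599/4902 (P = -2599*(-1/4902) = 2599/4902 ≈ 0.53019)
(m - 12)*(-32) + P = (4 - 12)*(-32) + 2599/4902 = -8*(-32) + 2599/4902 = 256 + 2599/4902 = 1257511/4902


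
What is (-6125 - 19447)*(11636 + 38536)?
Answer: -1282998384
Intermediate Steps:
(-6125 - 19447)*(11636 + 38536) = -25572*50172 = -1282998384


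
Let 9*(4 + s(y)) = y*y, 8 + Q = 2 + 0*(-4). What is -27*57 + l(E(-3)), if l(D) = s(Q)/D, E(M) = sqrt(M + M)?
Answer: -1539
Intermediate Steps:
Q = -6 (Q = -8 + (2 + 0*(-4)) = -8 + (2 + 0) = -8 + 2 = -6)
s(y) = -4 + y**2/9 (s(y) = -4 + (y*y)/9 = -4 + y**2/9)
E(M) = sqrt(2)*sqrt(M) (E(M) = sqrt(2*M) = sqrt(2)*sqrt(M))
l(D) = 0 (l(D) = (-4 + (1/9)*(-6)**2)/D = (-4 + (1/9)*36)/D = (-4 + 4)/D = 0/D = 0)
-27*57 + l(E(-3)) = -27*57 + 0 = -1539 + 0 = -1539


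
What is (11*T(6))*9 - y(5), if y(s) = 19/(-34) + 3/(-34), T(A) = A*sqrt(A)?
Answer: 11/17 + 594*sqrt(6) ≈ 1455.6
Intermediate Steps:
T(A) = A**(3/2)
y(s) = -11/17 (y(s) = 19*(-1/34) + 3*(-1/34) = -19/34 - 3/34 = -11/17)
(11*T(6))*9 - y(5) = (11*6**(3/2))*9 - 1*(-11/17) = (11*(6*sqrt(6)))*9 + 11/17 = (66*sqrt(6))*9 + 11/17 = 594*sqrt(6) + 11/17 = 11/17 + 594*sqrt(6)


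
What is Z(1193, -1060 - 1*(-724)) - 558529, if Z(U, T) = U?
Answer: -557336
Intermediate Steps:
Z(1193, -1060 - 1*(-724)) - 558529 = 1193 - 558529 = -557336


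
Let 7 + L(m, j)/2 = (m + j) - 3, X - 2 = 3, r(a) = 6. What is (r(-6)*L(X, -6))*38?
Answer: -5016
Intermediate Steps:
X = 5 (X = 2 + 3 = 5)
L(m, j) = -20 + 2*j + 2*m (L(m, j) = -14 + 2*((m + j) - 3) = -14 + 2*((j + m) - 3) = -14 + 2*(-3 + j + m) = -14 + (-6 + 2*j + 2*m) = -20 + 2*j + 2*m)
(r(-6)*L(X, -6))*38 = (6*(-20 + 2*(-6) + 2*5))*38 = (6*(-20 - 12 + 10))*38 = (6*(-22))*38 = -132*38 = -5016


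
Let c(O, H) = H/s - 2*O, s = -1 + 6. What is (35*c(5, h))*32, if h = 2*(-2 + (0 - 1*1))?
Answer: -12544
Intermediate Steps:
s = 5
h = -6 (h = 2*(-2 + (0 - 1)) = 2*(-2 - 1) = 2*(-3) = -6)
c(O, H) = -2*O + H/5 (c(O, H) = H/5 - 2*O = -2*O + H/5)
(35*c(5, h))*32 = (35*(-2*5 + (⅕)*(-6)))*32 = (35*(-10 - 6/5))*32 = (35*(-56/5))*32 = -392*32 = -12544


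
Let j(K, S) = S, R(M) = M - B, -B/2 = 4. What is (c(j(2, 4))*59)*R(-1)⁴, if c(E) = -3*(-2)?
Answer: 849954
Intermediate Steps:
B = -8 (B = -2*4 = -8)
R(M) = 8 + M (R(M) = M - 1*(-8) = M + 8 = 8 + M)
c(E) = 6
(c(j(2, 4))*59)*R(-1)⁴ = (6*59)*(8 - 1)⁴ = 354*7⁴ = 354*2401 = 849954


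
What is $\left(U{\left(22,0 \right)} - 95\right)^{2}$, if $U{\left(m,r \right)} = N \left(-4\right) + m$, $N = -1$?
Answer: $4761$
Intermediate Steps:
$U{\left(m,r \right)} = 4 + m$ ($U{\left(m,r \right)} = \left(-1\right) \left(-4\right) + m = 4 + m$)
$\left(U{\left(22,0 \right)} - 95\right)^{2} = \left(\left(4 + 22\right) - 95\right)^{2} = \left(26 - 95\right)^{2} = \left(-69\right)^{2} = 4761$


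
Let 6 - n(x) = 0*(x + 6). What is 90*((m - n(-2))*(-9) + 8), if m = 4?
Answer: 2340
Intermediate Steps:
n(x) = 6 (n(x) = 6 - 0*(x + 6) = 6 - 0*(6 + x) = 6 - 1*0 = 6 + 0 = 6)
90*((m - n(-2))*(-9) + 8) = 90*((4 - 1*6)*(-9) + 8) = 90*((4 - 6)*(-9) + 8) = 90*(-2*(-9) + 8) = 90*(18 + 8) = 90*26 = 2340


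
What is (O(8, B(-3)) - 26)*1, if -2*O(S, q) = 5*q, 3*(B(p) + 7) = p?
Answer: -6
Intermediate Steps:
B(p) = -7 + p/3
O(S, q) = -5*q/2
(O(8, B(-3)) - 26)*1 = (-5*(-7 + (⅓)*(-3))/2 - 26)*1 = (-5*(-7 - 1)/2 - 26)*1 = (-5/2*(-8) - 26)*1 = (20 - 26)*1 = -6*1 = -6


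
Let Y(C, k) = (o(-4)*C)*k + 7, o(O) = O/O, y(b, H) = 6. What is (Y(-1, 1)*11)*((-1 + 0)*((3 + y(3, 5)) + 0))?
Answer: -594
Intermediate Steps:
o(O) = 1
Y(C, k) = 7 + C*k (Y(C, k) = (1*C)*k + 7 = C*k + 7 = 7 + C*k)
(Y(-1, 1)*11)*((-1 + 0)*((3 + y(3, 5)) + 0)) = ((7 - 1*1)*11)*((-1 + 0)*((3 + 6) + 0)) = ((7 - 1)*11)*(-(9 + 0)) = (6*11)*(-1*9) = 66*(-9) = -594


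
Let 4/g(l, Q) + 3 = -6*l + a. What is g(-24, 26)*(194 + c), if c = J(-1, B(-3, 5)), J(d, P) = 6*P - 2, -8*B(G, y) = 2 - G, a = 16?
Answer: 753/157 ≈ 4.7962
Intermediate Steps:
B(G, y) = -1/4 + G/8 (B(G, y) = -(2 - G)/8 = -1/4 + G/8)
J(d, P) = -2 + 6*P
g(l, Q) = 4/(13 - 6*l) (g(l, Q) = 4/(-3 + (-6*l + 16)) = 4/(-3 + (16 - 6*l)) = 4/(13 - 6*l))
c = -23/4 (c = -2 + 6*(-1/4 + (1/8)*(-3)) = -2 + 6*(-1/4 - 3/8) = -2 + 6*(-5/8) = -2 - 15/4 = -23/4 ≈ -5.7500)
g(-24, 26)*(194 + c) = (-4/(-13 + 6*(-24)))*(194 - 23/4) = -4/(-13 - 144)*(753/4) = -4/(-157)*(753/4) = -4*(-1/157)*(753/4) = (4/157)*(753/4) = 753/157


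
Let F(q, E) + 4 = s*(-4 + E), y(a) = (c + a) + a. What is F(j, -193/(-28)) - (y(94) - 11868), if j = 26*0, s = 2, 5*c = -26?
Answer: 818089/70 ≈ 11687.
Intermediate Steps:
c = -26/5 (c = (1/5)*(-26) = -26/5 ≈ -5.2000)
y(a) = -26/5 + 2*a (y(a) = (-26/5 + a) + a = -26/5 + 2*a)
j = 0
F(q, E) = -12 + 2*E (F(q, E) = -4 + 2*(-4 + E) = -4 + (-8 + 2*E) = -12 + 2*E)
F(j, -193/(-28)) - (y(94) - 11868) = (-12 + 2*(-193/(-28))) - ((-26/5 + 2*94) - 11868) = (-12 + 2*(-193*(-1/28))) - ((-26/5 + 188) - 11868) = (-12 + 2*(193/28)) - (914/5 - 11868) = (-12 + 193/14) - 1*(-58426/5) = 25/14 + 58426/5 = 818089/70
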